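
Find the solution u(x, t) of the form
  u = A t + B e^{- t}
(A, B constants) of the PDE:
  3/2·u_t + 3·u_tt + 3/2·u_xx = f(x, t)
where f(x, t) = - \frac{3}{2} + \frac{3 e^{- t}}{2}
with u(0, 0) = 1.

Answer: u(x, t) = - t + e^{- t}

Derivation:
Substitute the ansatz u = A t + B e^{- t} into the left-hand side.
Derivatives of the ansatz:
  u_t = A - B e^{- t}
  u_tt = B e^{- t}
  u_xx = 0
Term by term:
  3/2·u_t = \frac{3 A}{2} - \frac{3 B e^{- t}}{2}
  3·u_tt = 3 B e^{- t}
  3/2·u_xx = 0
So the left-hand side equals
  \frac{3 A}{2} + \frac{3 B e^{- t}}{2}
This must equal f(x, t) = - \frac{3}{2} + \frac{3 e^{- t}}{2} identically.
Matching coefficients of the independent functions:
  [constant term]:  \frac{3 A}{2} = - \frac{3}{2}
  [e^{- t}]:  \frac{3 B}{2} = \frac{3}{2}
Solving: A = -1, B = 1.
Check against the point condition:
  u(0, 0) = 1  ⟹  B = 1  ✓
Hence u(x, t) = - t + e^{- t}.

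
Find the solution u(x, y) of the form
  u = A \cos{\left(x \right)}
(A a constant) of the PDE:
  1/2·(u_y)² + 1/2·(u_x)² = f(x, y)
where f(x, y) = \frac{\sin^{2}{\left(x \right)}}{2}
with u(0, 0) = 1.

Substitute the ansatz u = A \cos{\left(x \right)} into the left-hand side.
Derivatives of the ansatz:
  u_y = 0
  u_x = - A \sin{\left(x \right)}
Term by term:
  1/2·(u_y)² = 0
  1/2·(u_x)² = \frac{A^{2} \sin^{2}{\left(x \right)}}{2}
So the left-hand side equals
  \frac{A^{2} \sin^{2}{\left(x \right)}}{2}
This must equal f(x, y) = \frac{\sin^{2}{\left(x \right)}}{2} identically.
Matching coefficients of the independent functions:
  [\sin^{2}{\left(x \right)}]:  \frac{A^{2}}{2} = \frac{1}{2}
These equations allow (A) = (-1) or (1).
Impose the point condition(s):
  u(0, 0) = 1  ⟹  A = 1
Only A = 1 satisfies everything.
Hence u(x, y) = \cos{\left(x \right)}.

Answer: u(x, y) = \cos{\left(x \right)}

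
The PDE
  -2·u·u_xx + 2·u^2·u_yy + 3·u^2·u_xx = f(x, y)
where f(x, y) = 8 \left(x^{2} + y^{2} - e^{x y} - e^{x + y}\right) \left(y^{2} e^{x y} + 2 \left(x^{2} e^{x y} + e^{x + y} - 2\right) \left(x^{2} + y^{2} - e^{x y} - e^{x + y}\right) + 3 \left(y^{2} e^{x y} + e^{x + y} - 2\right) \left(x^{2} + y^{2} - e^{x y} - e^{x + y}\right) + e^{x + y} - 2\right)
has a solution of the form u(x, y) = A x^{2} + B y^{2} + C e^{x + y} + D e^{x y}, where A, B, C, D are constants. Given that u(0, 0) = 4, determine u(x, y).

Answer: u(x, y) = - 2 x^{2} - 2 y^{2} + 2 e^{x y} + 2 e^{x + y}

Derivation:
Substitute the ansatz u = A x^{2} + B y^{2} + C e^{x + y} + D e^{x y} into the left-hand side.
Derivatives of the ansatz:
  u_xx = 2 A + C e^{x} e^{y} + D y^{2} e^{x y}
  u_yy = 2 B + C e^{x} e^{y} + D x^{2} e^{x y}
Term by term:
  -2·u·u_xx = - 4 A^{2} x^{2} - 4 A B y^{2} - 2 A C x^{2} e^{x} e^{y} - 4 A C e^{x} e^{y} - 2 A D x^{2} y^{2} e^{x y} - 4 A D e^{x y} - 2 B C y^{2} e^{x} e^{y} - 2 B D y^{4} e^{x y} - 2 C^{2} e^{2 x} e^{2 y} - 2 C D y^{2} e^{x} e^{y} e^{x y} - 2 C D e^{x} e^{y} e^{x y} - 2 D^{2} y^{2} e^{2 x y}
  2·u^2·u_yy = 4 A^{2} B x^{4} + 2 A^{2} C x^{4} e^{x} e^{y} + 2 A^{2} D x^{6} e^{x y} + 8 A B^{2} x^{2} y^{2} + 4 A B C x^{2} y^{2} e^{x} e^{y} + 8 A B C x^{2} e^{x} e^{y} + 4 A B D x^{4} y^{2} e^{x y} + 8 A B D x^{2} e^{x y} + 4 A C^{2} x^{2} e^{2 x} e^{2 y} + 4 A C D x^{4} e^{x} e^{y} e^{x y} + 4 A C D x^{2} e^{x} e^{y} e^{x y} + 4 A D^{2} x^{4} e^{2 x y} + 4 B^{3} y^{4} + 2 B^{2} C y^{4} e^{x} e^{y} + 8 B^{2} C y^{2} e^{x} e^{y} + 2 B^{2} D x^{2} y^{4} e^{x y} + 8 B^{2} D y^{2} e^{x y} + 4 B C^{2} y^{2} e^{2 x} e^{2 y} + 4 B C^{2} e^{2 x} e^{2 y} + 4 B C D x^{2} y^{2} e^{x} e^{y} e^{x y} + 4 B C D y^{2} e^{x} e^{y} e^{x y} + 8 B C D e^{x} e^{y} e^{x y} + 4 B D^{2} x^{2} y^{2} e^{2 x y} + 4 B D^{2} e^{2 x y} + 2 C^{3} e^{3 x} e^{3 y} + 2 C^{2} D x^{2} e^{2 x} e^{2 y} e^{x y} + 4 C^{2} D e^{2 x} e^{2 y} e^{x y} + 4 C D^{2} x^{2} e^{x} e^{y} e^{2 x y} + 2 C D^{2} e^{x} e^{y} e^{2 x y} + 2 D^{3} x^{2} e^{3 x y}
  3·u^2·u_xx = 6 A^{3} x^{4} + 12 A^{2} B x^{2} y^{2} + 3 A^{2} C x^{4} e^{x} e^{y} + 12 A^{2} C x^{2} e^{x} e^{y} + 3 A^{2} D x^{4} y^{2} e^{x y} + 12 A^{2} D x^{2} e^{x y} + 6 A B^{2} y^{4} + 6 A B C x^{2} y^{2} e^{x} e^{y} + 12 A B C y^{2} e^{x} e^{y} + 6 A B D x^{2} y^{4} e^{x y} + 12 A B D y^{2} e^{x y} + 6 A C^{2} x^{2} e^{2 x} e^{2 y} + 6 A C^{2} e^{2 x} e^{2 y} + 6 A C D x^{2} y^{2} e^{x} e^{y} e^{x y} + 6 A C D x^{2} e^{x} e^{y} e^{x y} + 12 A C D e^{x} e^{y} e^{x y} + 6 A D^{2} x^{2} y^{2} e^{2 x y} + 6 A D^{2} e^{2 x y} + 3 B^{2} C y^{4} e^{x} e^{y} + 3 B^{2} D y^{6} e^{x y} + 6 B C^{2} y^{2} e^{2 x} e^{2 y} + 6 B C D y^{4} e^{x} e^{y} e^{x y} + 6 B C D y^{2} e^{x} e^{y} e^{x y} + 6 B D^{2} y^{4} e^{2 x y} + 3 C^{3} e^{3 x} e^{3 y} + 3 C^{2} D y^{2} e^{2 x} e^{2 y} e^{x y} + 6 C^{2} D e^{2 x} e^{2 y} e^{x y} + 6 C D^{2} y^{2} e^{x} e^{y} e^{2 x y} + 3 C D^{2} e^{x} e^{y} e^{2 x y} + 3 D^{3} y^{2} e^{3 x y}
Sum these and collect like terms in the independent variables.
This must equal f(x, y) identically; expanded, f = 16 x^{6} e^{x y} + 56 x^{4} y^{2} e^{x y} - 32 x^{4} e^{x} e^{y} e^{x y} + 40 x^{4} e^{x} e^{y} - 32 x^{4} e^{2 x y} - 80 x^{4} + 64 x^{2} y^{4} e^{x y} - 80 x^{2} y^{2} e^{x} e^{y} e^{x y} + 80 x^{2} y^{2} e^{x} e^{y} - 80 x^{2} y^{2} e^{2 x y} + 8 x^{2} y^{2} e^{x y} - 160 x^{2} y^{2} + 16 x^{2} e^{2 x} e^{2 y} e^{x y} - 80 x^{2} e^{2 x} e^{2 y} + 32 x^{2} e^{x} e^{y} e^{2 x y} - 80 x^{2} e^{x} e^{y} e^{x y} + 168 x^{2} e^{x} e^{y} + 16 x^{2} e^{3 x y} + 160 x^{2} e^{x y} - 16 x^{2} + 24 y^{6} e^{x y} - 48 y^{4} e^{x} e^{y} e^{x y} + 40 y^{4} e^{x} e^{y} - 48 y^{4} e^{2 x y} + 8 y^{4} e^{x y} - 80 y^{4} + 24 y^{2} e^{2 x} e^{2 y} e^{x y} - 80 y^{2} e^{2 x} e^{2 y} + 48 y^{2} e^{x} e^{y} e^{2 x y} - 88 y^{2} e^{x} e^{y} e^{x y} + 168 y^{2} e^{x} e^{y} + 24 y^{2} e^{3 x y} - 8 y^{2} e^{2 x y} + 160 y^{2} e^{x y} - 16 y^{2} + 40 e^{3 x} e^{3 y} + 80 e^{2 x} e^{2 y} e^{x y} - 88 e^{2 x} e^{2 y} + 40 e^{x} e^{y} e^{2 x y} - 168 e^{x} e^{y} e^{x y} + 16 e^{x} e^{y} - 80 e^{2 x y} + 16 e^{x y}.
Matching coefficients of the independent functions:
(each divided by its leading coefficient; functions giving the same equation are listed together)
  [x^{2}]:  A^{2} - 4 = 0
  [x^{4}]:  A^{3} + \frac{2 A^{2} B}{3} + \frac{40}{3} = 0
  [y^{2}]:  A B - 4 = 0
  [y^{4}]:  A B^{2} + \frac{2 B^{3}}{3} + \frac{40}{3} = 0
  [x^{2} y^{2}]:  A^{2} B + \frac{2 A B^{2}}{3} + \frac{40}{3} = 0
  [x^{2} e^{x y}]:  A^{2} D + \frac{2 A B D}{3} - \frac{40}{3} = 0
  [x^{2} e^{3 x y}, y^{2} e^{3 x y}]:  D^{3} - 8 = 0
  [x^{4} e^{2 x y}]:  A D^{2} + 8 = 0
  [x^{6} e^{x y}]:  A^{2} D - 8 = 0
  [y^{2} e^{x y}]:  A B D + \frac{2 B^{2} D}{3} - \frac{40}{3} = 0
  [y^{2} e^{2 x y}]:  D^{2} - 4 = 0
  [y^{4} e^{x y}]:  B D + 4 = 0
  [y^{4} e^{2 x y}]:  B D^{2} + 8 = 0
  [y^{6} e^{x y}]:  B^{2} D - 8 = 0
  [e^{x} e^{y}]:  A C + 4 = 0
  [e^{2 x} e^{2 y}]:  A C^{2} + \frac{2 B C^{2}}{3} - \frac{C^{2}}{3} + \frac{44}{3} = 0
  [e^{3 x} e^{3 y}]:  C^{3} - 8 = 0
  [x^{2} y^{2} e^{x y}, e^{x y}]:  A D + 4 = 0
  [x^{2} y^{2} e^{2 x y}, e^{2 x y}]:  A D^{2} + \frac{2 B D^{2}}{3} + \frac{40}{3} = 0
  [x^{2} y^{4} e^{x y}]:  A B D + \frac{B^{2} D}{3} - \frac{32}{3} = 0
  [x^{2} e^{x} e^{y}]:  A^{2} C + \frac{2 A B C}{3} - \frac{A C}{6} - 14 = 0
  [x^{2} e^{2 x} e^{2 y}]:  A C^{2} + 8 = 0
  [x^{4} y^{2} e^{x y}]:  A^{2} D + \frac{4 A B D}{3} - \frac{56}{3} = 0
  [x^{4} e^{x} e^{y}]:  A^{2} C - 8 = 0
  [y^{2} e^{x} e^{y}]:  A B C + \frac{2 B^{2} C}{3} - \frac{B C}{6} - 14 = 0
  [y^{2} e^{2 x} e^{2 y}]:  B C^{2} + 8 = 0
  [y^{4} e^{x} e^{y}]:  B^{2} C - 8 = 0
  [e^{x} e^{y} e^{x y}]:  A C D + \frac{2 B C D}{3} - \frac{C D}{6} + 14 = 0
  [e^{x} e^{y} e^{2 x y}, x^{2} e^{x} e^{y} e^{2 x y}, y^{2} e^{x} e^{y} e^{2 x y}]:  C D^{2} - 8 = 0
  [e^{2 x} e^{2 y} e^{x y}, x^{2} e^{2 x} e^{2 y} e^{x y}, y^{2} e^{2 x} e^{2 y} e^{x y}]:  C^{2} D - 8 = 0
  [x^{2} y^{2} e^{x} e^{y}]:  A B C - 8 = 0
  [x^{2} e^{x} e^{y} e^{x y}, x^{4} e^{x} e^{y} e^{x y}]:  A C D + 8 = 0
  [y^{2} e^{x} e^{y} e^{x y}]:  B C D - \frac{C D}{5} + \frac{44}{5} = 0
  [y^{4} e^{x} e^{y} e^{x y}]:  B C D + 8 = 0
  [x^{2} y^{2} e^{x} e^{y} e^{x y}]:  A C D + \frac{2 B C D}{3} + \frac{40}{3} = 0
Solving: A = -2, B = -2, C = 2, D = 2.
Check against the point condition:
  u(0, 0) = 4  ⟹  C + D = 4  ✓
Hence u(x, y) = - 2 x^{2} - 2 y^{2} + 2 e^{x y} + 2 e^{x + y}.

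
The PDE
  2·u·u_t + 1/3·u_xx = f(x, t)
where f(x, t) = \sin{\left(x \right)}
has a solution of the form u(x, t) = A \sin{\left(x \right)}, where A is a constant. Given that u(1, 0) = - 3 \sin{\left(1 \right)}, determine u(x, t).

Substitute the ansatz u = A \sin{\left(x \right)} into the left-hand side.
Derivatives of the ansatz:
  u_t = 0
  u_xx = - A \sin{\left(x \right)}
Term by term:
  2·u·u_t = 0
  1/3·u_xx = - \frac{A \sin{\left(x \right)}}{3}
So the left-hand side equals
  - \frac{A \sin{\left(x \right)}}{3}
This must equal f(x, t) = \sin{\left(x \right)} identically.
Matching coefficients of the independent functions:
  [\sin{\left(x \right)}]:  - \frac{A}{3} = 1
Solving: A = -3.
Check against the point condition:
  u(1, 0) = - 3 \sin{\left(1 \right)}  ⟹  A \sin{\left(1 \right)} = - 3 \sin{\left(1 \right)}  ✓
Hence u(x, t) = - 3 \sin{\left(x \right)}.

Answer: u(x, t) = - 3 \sin{\left(x \right)}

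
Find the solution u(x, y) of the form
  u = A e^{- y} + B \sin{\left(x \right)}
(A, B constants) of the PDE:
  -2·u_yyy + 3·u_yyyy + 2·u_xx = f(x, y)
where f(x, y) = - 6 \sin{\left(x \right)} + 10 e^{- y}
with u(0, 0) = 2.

Substitute the ansatz u = A e^{- y} + B \sin{\left(x \right)} into the left-hand side.
Derivatives of the ansatz:
  u_yyy = - A e^{- y}
  u_yyyy = A e^{- y}
  u_xx = - B \sin{\left(x \right)}
Term by term:
  -2·u_yyy = 2 A e^{- y}
  3·u_yyyy = 3 A e^{- y}
  2·u_xx = - 2 B \sin{\left(x \right)}
So the left-hand side equals
  5 A e^{- y} - 2 B \sin{\left(x \right)}
This must equal f(x, y) = - 6 \sin{\left(x \right)} + 10 e^{- y} identically.
Matching coefficients of the independent functions:
  [e^{- y}]:  5 A = 10
  [\sin{\left(x \right)}]:  - 2 B = -6
Solving: A = 2, B = 3.
Check against the point condition:
  u(0, 0) = 2  ⟹  A = 2  ✓
Hence u(x, y) = 3 \sin{\left(x \right)} + 2 e^{- y}.

Answer: u(x, y) = 3 \sin{\left(x \right)} + 2 e^{- y}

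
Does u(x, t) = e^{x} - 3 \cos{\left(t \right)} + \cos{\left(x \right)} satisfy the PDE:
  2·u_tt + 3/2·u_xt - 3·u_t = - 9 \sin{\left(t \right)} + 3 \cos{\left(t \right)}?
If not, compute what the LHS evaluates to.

Evaluate each term of the left-hand side for u = e^{x} - 3 \cos{\left(t \right)} + \cos{\left(x \right)}.
Derivatives:
  u_tt = 3 \cos{\left(t \right)}
  u_xt = 0
  u_t = 3 \sin{\left(t \right)}
Terms:
  2·u_tt = 6 \cos{\left(t \right)}
  3/2·u_xt = 0
  -3·u_t = - 9 \sin{\left(t \right)}
Sum: LHS = - 9 \sin{\left(t \right)} + 6 \cos{\left(t \right)}
Given right-hand side: - 9 \sin{\left(t \right)} + 3 \cos{\left(t \right)}. Difference LHS − RHS = 3 \cos{\left(t \right)} ≠ 0, so u is not a solution.

Answer: No, the LHS evaluates to - 9 \sin{\left(t \right)} + 6 \cos{\left(t \right)}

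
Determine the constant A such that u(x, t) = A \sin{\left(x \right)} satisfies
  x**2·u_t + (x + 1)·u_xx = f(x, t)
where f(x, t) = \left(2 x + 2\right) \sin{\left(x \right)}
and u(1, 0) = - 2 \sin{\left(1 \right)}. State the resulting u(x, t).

Answer: u(x, t) = - 2 \sin{\left(x \right)}

Derivation:
Substitute the ansatz u = A \sin{\left(x \right)} into the left-hand side.
Derivatives of the ansatz:
  u_t = 0
  u_xx = - A \sin{\left(x \right)}
Term by term:
  x**2·u_t = 0
  (x + 1)·u_xx = - A x \sin{\left(x \right)} - A \sin{\left(x \right)}
So the left-hand side equals
  - A x \sin{\left(x \right)} - A \sin{\left(x \right)}
This must equal f(x, t) identically; expanded, f = 2 x \sin{\left(x \right)} + 2 \sin{\left(x \right)}.
Matching coefficients of the independent functions:
  [x \sin{\left(x \right)}, \sin{\left(x \right)}]:  - A = 2
Solving: A = -2.
Check against the point condition:
  u(1, 0) = - 2 \sin{\left(1 \right)}  ⟹  A \sin{\left(1 \right)} = - 2 \sin{\left(1 \right)}  ✓
Hence u(x, t) = - 2 \sin{\left(x \right)}.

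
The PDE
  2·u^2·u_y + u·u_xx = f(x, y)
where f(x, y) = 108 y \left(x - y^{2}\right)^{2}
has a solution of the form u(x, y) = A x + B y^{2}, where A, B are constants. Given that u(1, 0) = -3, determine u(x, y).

Answer: u(x, y) = - 3 x + 3 y^{2}

Derivation:
Substitute the ansatz u = A x + B y^{2} into the left-hand side.
Derivatives of the ansatz:
  u_y = 2 B y
  u_xx = 0
Term by term:
  2·u^2·u_y = 4 A^{2} B x^{2} y + 8 A B^{2} x y^{3} + 4 B^{3} y^{5}
  u·u_xx = 0
So the left-hand side equals
  4 A^{2} B x^{2} y + 8 A B^{2} x y^{3} + 4 B^{3} y^{5}
This must equal f(x, y) identically; expanded, f = 108 x^{2} y - 216 x y^{3} + 108 y^{5}.
Matching coefficients of the independent functions:
  [y^{5}]:  4 B^{3} = 108
  [x y^{3}]:  8 A B^{2} = -216
  [x^{2} y]:  4 A^{2} B = 108
Solving: A = -3, B = 3.
Check against the point condition:
  u(1, 0) = -3  ⟹  A = -3  ✓
Hence u(x, y) = - 3 x + 3 y^{2}.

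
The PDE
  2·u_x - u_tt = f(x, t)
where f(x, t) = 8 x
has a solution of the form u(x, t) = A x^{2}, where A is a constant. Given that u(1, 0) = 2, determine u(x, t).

Substitute the ansatz u = A x^{2} into the left-hand side.
Derivatives of the ansatz:
  u_x = 2 A x
  u_tt = 0
Term by term:
  2·u_x = 4 A x
  -u_tt = 0
So the left-hand side equals
  4 A x
This must equal f(x, t) = 8 x identically.
Matching coefficients of the independent functions:
  [x]:  4 A = 8
Solving: A = 2.
Check against the point condition:
  u(1, 0) = 2  ⟹  A = 2  ✓
Hence u(x, t) = 2 x^{2}.

Answer: u(x, t) = 2 x^{2}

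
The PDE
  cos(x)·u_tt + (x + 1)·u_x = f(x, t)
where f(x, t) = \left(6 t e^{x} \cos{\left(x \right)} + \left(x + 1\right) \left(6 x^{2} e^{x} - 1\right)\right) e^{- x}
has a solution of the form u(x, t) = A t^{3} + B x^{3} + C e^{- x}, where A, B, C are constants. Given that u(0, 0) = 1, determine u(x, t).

Answer: u(x, t) = t^{3} + 2 x^{3} + e^{- x}

Derivation:
Substitute the ansatz u = A t^{3} + B x^{3} + C e^{- x} into the left-hand side.
Derivatives of the ansatz:
  u_tt = 6 A t
  u_x = 3 B x^{2} - C e^{- x}
Term by term:
  cos(x)·u_tt = 6 A t \cos{\left(x \right)}
  (x + 1)·u_x = 3 B x^{3} + 3 B x^{2} - C x e^{- x} - C e^{- x}
So the left-hand side equals
  6 A t \cos{\left(x \right)} + 3 B x^{3} + 3 B x^{2} - C x e^{- x} - C e^{- x}
This must equal f(x, t) identically; expanded, f = 6 t \cos{\left(x \right)} + 6 x^{3} + 6 x^{2} - x e^{- x} - e^{- x}.
Matching coefficients of the independent functions:
  [x^{2}, x^{3}]:  3 B = 6
  [t \cos{\left(x \right)}]:  6 A = 6
  [x e^{- x}, e^{- x}]:  - C = -1
Solving: A = 1, B = 2, C = 1.
Check against the point condition:
  u(0, 0) = 1  ⟹  C = 1  ✓
Hence u(x, t) = t^{3} + 2 x^{3} + e^{- x}.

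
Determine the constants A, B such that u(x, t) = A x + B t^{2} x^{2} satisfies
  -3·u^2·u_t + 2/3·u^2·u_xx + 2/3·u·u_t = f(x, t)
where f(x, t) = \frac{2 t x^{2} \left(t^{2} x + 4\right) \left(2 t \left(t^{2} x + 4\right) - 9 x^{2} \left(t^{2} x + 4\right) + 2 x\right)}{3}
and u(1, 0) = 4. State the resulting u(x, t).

Substitute the ansatz u = A x + B t^{2} x^{2} into the left-hand side.
Derivatives of the ansatz:
  u_t = 2 B t x^{2}
  u_xx = 2 B t^{2}
Term by term:
  -3·u^2·u_t = - 6 A^{2} B t x^{4} - 12 A B^{2} t^{3} x^{5} - 6 B^{3} t^{5} x^{6}
  2/3·u^2·u_xx = \frac{4 A^{2} B t^{2} x^{2}}{3} + \frac{8 A B^{2} t^{4} x^{3}}{3} + \frac{4 B^{3} t^{6} x^{4}}{3}
  2/3·u·u_t = \frac{4 A B t x^{3}}{3} + \frac{4 B^{2} t^{3} x^{4}}{3}
So the left-hand side equals
  \frac{4 A^{2} B t^{2} x^{2}}{3} - 6 A^{2} B t x^{4} + \frac{8 A B^{2} t^{4} x^{3}}{3} - 12 A B^{2} t^{3} x^{5} + \frac{4 A B t x^{3}}{3} + \frac{4 B^{3} t^{6} x^{4}}{3} - 6 B^{3} t^{5} x^{6} + \frac{4 B^{2} t^{3} x^{4}}{3}
This must equal f(x, t) identically; expanded, f = \frac{4 t^{6} x^{4}}{3} - 6 t^{5} x^{6} + \frac{32 t^{4} x^{3}}{3} - 48 t^{3} x^{5} + \frac{4 t^{3} x^{4}}{3} + \frac{64 t^{2} x^{2}}{3} - 96 t x^{4} + \frac{16 t x^{3}}{3}.
Matching coefficients of the independent functions:
  [t x^{3}]:  \frac{4 A B}{3} = \frac{16}{3}
  [t x^{4}]:  - 6 A^{2} B = -96
  [t^{2} x^{2}]:  \frac{4 A^{2} B}{3} = \frac{64}{3}
  [t^{3} x^{4}]:  \frac{4 B^{2}}{3} = \frac{4}{3}
  [t^{3} x^{5}]:  - 12 A B^{2} = -48
  [t^{4} x^{3}]:  \frac{8 A B^{2}}{3} = \frac{32}{3}
  [t^{5} x^{6}]:  - 6 B^{3} = -6
  [t^{6} x^{4}]:  \frac{4 B^{3}}{3} = \frac{4}{3}
Solving: A = 4, B = 1.
Check against the point condition:
  u(1, 0) = 4  ⟹  A = 4  ✓
Hence u(x, t) = t^{2} x^{2} + 4 x.

Answer: u(x, t) = t^{2} x^{2} + 4 x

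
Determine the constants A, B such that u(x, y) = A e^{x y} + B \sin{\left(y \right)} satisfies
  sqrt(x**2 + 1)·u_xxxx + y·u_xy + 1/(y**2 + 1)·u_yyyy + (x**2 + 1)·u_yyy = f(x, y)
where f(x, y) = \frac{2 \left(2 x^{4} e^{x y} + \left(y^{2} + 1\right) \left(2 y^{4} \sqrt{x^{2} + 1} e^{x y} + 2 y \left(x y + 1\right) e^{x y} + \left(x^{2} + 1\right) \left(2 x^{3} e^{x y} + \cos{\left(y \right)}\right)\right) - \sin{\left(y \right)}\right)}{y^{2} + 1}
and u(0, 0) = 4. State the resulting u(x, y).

Substitute the ansatz u = A e^{x y} + B \sin{\left(y \right)} into the left-hand side.
Derivatives of the ansatz:
  u_xxxx = A y^{4} e^{x y}
  u_xy = A x y e^{x y} + A e^{x y}
  u_yyyy = A x^{4} e^{x y} + B \sin{\left(y \right)}
  u_yyy = A x^{3} e^{x y} - B \cos{\left(y \right)}
Term by term:
  sqrt(x**2 + 1)·u_xxxx = A y^{4} \sqrt{x^{2} + 1} e^{x y}
  y·u_xy = A x y^{2} e^{x y} + A y e^{x y}
  1/(y**2 + 1)·u_yyyy = \frac{A x^{4} e^{x y}}{y^{2} + 1} + \frac{B \sin{\left(y \right)}}{y^{2} + 1}
  (x**2 + 1)·u_yyy = A x^{5} e^{x y} + A x^{3} e^{x y} - B x^{2} \cos{\left(y \right)} - B \cos{\left(y \right)}
So the left-hand side equals
  A x^{5} e^{x y} + \frac{A x^{4} e^{x y}}{y^{2} + 1} + A x^{3} e^{x y} + A x y^{2} e^{x y} + A y^{4} \sqrt{x^{2} + 1} e^{x y} + A y e^{x y} - B x^{2} \cos{\left(y \right)} - B \cos{\left(y \right)} + \frac{B \sin{\left(y \right)}}{y^{2} + 1}
This must equal f(x, y) identically; expanded, f = 4 x^{5} e^{x y} + \frac{4 x^{4} e^{x y}}{y^{2} + 1} + 4 x^{3} e^{x y} + 2 x^{2} \cos{\left(y \right)} + 4 x y^{2} e^{x y} + 4 y^{4} \sqrt{x^{2} + 1} e^{x y} + 4 y e^{x y} + 2 \cos{\left(y \right)} - \frac{2 \sin{\left(y \right)}}{y^{2} + 1}.
Matching coefficients of the independent functions:
  [x^{2} \cos{\left(y \right)}, \cos{\left(y \right)}]:  - B = 2
  [x^{3} e^{x y}, x^{5} e^{x y}, y e^{x y}, x y^{2} e^{x y}, …]:  A = 4
  [\frac{\sin{\left(y \right)}}{y^{2} + 1}]:  B = -2
Solving: A = 4, B = -2.
Check against the point condition:
  u(0, 0) = 4  ⟹  A = 4  ✓
Hence u(x, y) = 4 e^{x y} - 2 \sin{\left(y \right)}.

Answer: u(x, y) = 4 e^{x y} - 2 \sin{\left(y \right)}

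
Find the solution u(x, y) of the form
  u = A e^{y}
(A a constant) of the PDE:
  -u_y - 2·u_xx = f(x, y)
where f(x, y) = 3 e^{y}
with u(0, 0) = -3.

Answer: u(x, y) = - 3 e^{y}

Derivation:
Substitute the ansatz u = A e^{y} into the left-hand side.
Derivatives of the ansatz:
  u_y = A e^{y}
  u_xx = 0
Term by term:
  -u_y = - A e^{y}
  -2·u_xx = 0
So the left-hand side equals
  - A e^{y}
This must equal f(x, y) = 3 e^{y} identically.
Matching coefficients of the independent functions:
  [e^{y}]:  - A = 3
Solving: A = -3.
Check against the point condition:
  u(0, 0) = -3  ⟹  A = -3  ✓
Hence u(x, y) = - 3 e^{y}.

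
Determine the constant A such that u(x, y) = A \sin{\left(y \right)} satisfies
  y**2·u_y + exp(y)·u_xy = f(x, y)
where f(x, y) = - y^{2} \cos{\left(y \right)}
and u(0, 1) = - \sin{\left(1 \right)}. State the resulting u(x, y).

Substitute the ansatz u = A \sin{\left(y \right)} into the left-hand side.
Derivatives of the ansatz:
  u_y = A \cos{\left(y \right)}
  u_xy = 0
Term by term:
  y**2·u_y = A y^{2} \cos{\left(y \right)}
  exp(y)·u_xy = 0
So the left-hand side equals
  A y^{2} \cos{\left(y \right)}
This must equal f(x, y) = - y^{2} \cos{\left(y \right)} identically.
Matching coefficients of the independent functions:
  [y^{2} \cos{\left(y \right)}]:  A = -1
Solving: A = -1.
Check against the point condition:
  u(0, 1) = - \sin{\left(1 \right)}  ⟹  A \sin{\left(1 \right)} = - \sin{\left(1 \right)}  ✓
Hence u(x, y) = - \sin{\left(y \right)}.

Answer: u(x, y) = - \sin{\left(y \right)}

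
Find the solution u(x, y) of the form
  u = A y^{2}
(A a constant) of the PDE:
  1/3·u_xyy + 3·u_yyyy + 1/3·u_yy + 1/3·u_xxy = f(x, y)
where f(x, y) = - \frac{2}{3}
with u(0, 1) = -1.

Substitute the ansatz u = A y^{2} into the left-hand side.
Derivatives of the ansatz:
  u_xyy = 0
  u_yyyy = 0
  u_yy = 2 A
  u_xxy = 0
Term by term:
  1/3·u_xyy = 0
  3·u_yyyy = 0
  1/3·u_yy = \frac{2 A}{3}
  1/3·u_xxy = 0
So the left-hand side equals
  \frac{2 A}{3}
This must equal f(x, y) = - \frac{2}{3} identically.
Matching coefficients of the independent functions:
  [constant term]:  \frac{2 A}{3} = - \frac{2}{3}
Solving: A = -1.
Check against the point condition:
  u(0, 1) = -1  ⟹  A = -1  ✓
Hence u(x, y) = - y^{2}.

Answer: u(x, y) = - y^{2}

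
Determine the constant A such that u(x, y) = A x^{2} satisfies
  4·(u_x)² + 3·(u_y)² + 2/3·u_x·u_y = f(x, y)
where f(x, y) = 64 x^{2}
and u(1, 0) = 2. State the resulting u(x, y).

Answer: u(x, y) = 2 x^{2}

Derivation:
Substitute the ansatz u = A x^{2} into the left-hand side.
Derivatives of the ansatz:
  u_x = 2 A x
  u_y = 0
Term by term:
  4·(u_x)² = 16 A^{2} x^{2}
  3·(u_y)² = 0
  2/3·u_x·u_y = 0
So the left-hand side equals
  16 A^{2} x^{2}
This must equal f(x, y) = 64 x^{2} identically.
Matching coefficients of the independent functions:
  [x^{2}]:  16 A^{2} = 64
These equations allow (A) = (-2) or (2).
Impose the point condition(s):
  u(1, 0) = 2  ⟹  A = 2
Only A = 2 satisfies everything.
Hence u(x, y) = 2 x^{2}.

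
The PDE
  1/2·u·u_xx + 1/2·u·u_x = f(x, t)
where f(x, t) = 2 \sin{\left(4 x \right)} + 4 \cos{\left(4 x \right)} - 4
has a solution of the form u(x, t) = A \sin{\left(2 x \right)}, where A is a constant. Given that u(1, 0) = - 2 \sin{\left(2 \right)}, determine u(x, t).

Substitute the ansatz u = A \sin{\left(2 x \right)} into the left-hand side.
Derivatives of the ansatz:
  u_xx = - 4 A \sin{\left(2 x \right)}
  u_x = 2 A \cos{\left(2 x \right)}
Term by term:
  1/2·u·u_xx = - 2 A^{2} \sin^{2}{\left(2 x \right)}
  1/2·u·u_x = A^{2} \sin{\left(2 x \right)} \cos{\left(2 x \right)}
So the left-hand side equals
  - 2 A^{2} \sin^{2}{\left(2 x \right)} + A^{2} \sin{\left(2 x \right)} \cos{\left(2 x \right)}
This must equal f(x, t) identically; expanded, f = - 8 \sin^{2}{\left(2 x \right)} + 4 \sin{\left(2 x \right)} \cos{\left(2 x \right)}.
Matching coefficients of the independent functions:
  [\sin{\left(2 x \right)} \cos{\left(2 x \right)}]:  A^{2} = 4
  [\sin^{2}{\left(2 x \right)}]:  - 2 A^{2} = -8
These equations allow (A) = (-2) or (2).
Impose the point condition(s):
  u(1, 0) = - 2 \sin{\left(2 \right)}  ⟹  A \sin{\left(2 \right)} = - 2 \sin{\left(2 \right)}
Only A = -2 satisfies everything.
Hence u(x, t) = - 2 \sin{\left(2 x \right)}.

Answer: u(x, t) = - 2 \sin{\left(2 x \right)}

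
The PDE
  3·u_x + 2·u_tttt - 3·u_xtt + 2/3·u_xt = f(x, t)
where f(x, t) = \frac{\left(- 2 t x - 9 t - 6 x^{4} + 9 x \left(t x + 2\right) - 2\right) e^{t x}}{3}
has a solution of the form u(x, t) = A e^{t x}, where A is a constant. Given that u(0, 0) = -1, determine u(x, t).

Substitute the ansatz u = A e^{t x} into the left-hand side.
Derivatives of the ansatz:
  u_x = A t e^{t x}
  u_tttt = A x^{4} e^{t x}
  u_xtt = A t x^{2} e^{t x} + 2 A x e^{t x}
  u_xt = A t x e^{t x} + A e^{t x}
Term by term:
  3·u_x = 3 A t e^{t x}
  2·u_tttt = 2 A x^{4} e^{t x}
  -3·u_xtt = - 3 A t x^{2} e^{t x} - 6 A x e^{t x}
  2/3·u_xt = \frac{2 A t x e^{t x}}{3} + \frac{2 A e^{t x}}{3}
So the left-hand side equals
  - 3 A t x^{2} e^{t x} + \frac{2 A t x e^{t x}}{3} + 3 A t e^{t x} + 2 A x^{4} e^{t x} - 6 A x e^{t x} + \frac{2 A e^{t x}}{3}
This must equal f(x, t) identically; expanded, f = 3 t x^{2} e^{t x} - \frac{2 t x e^{t x}}{3} - 3 t e^{t x} - 2 x^{4} e^{t x} + 6 x e^{t x} - \frac{2 e^{t x}}{3}.
Matching coefficients of the independent functions:
  [t e^{t x}]:  3 A = -3
  [x e^{t x}]:  - 6 A = 6
  [x^{4} e^{t x}]:  2 A = -2
  [t x e^{t x}, e^{t x}]:  \frac{2 A}{3} = - \frac{2}{3}
  [t x^{2} e^{t x}]:  - 3 A = 3
Solving: A = -1.
Check against the point condition:
  u(0, 0) = -1  ⟹  A = -1  ✓
Hence u(x, t) = - e^{t x}.

Answer: u(x, t) = - e^{t x}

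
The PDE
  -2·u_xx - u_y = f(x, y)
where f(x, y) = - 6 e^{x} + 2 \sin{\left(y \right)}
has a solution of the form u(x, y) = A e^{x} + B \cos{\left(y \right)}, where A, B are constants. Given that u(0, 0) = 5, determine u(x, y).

Substitute the ansatz u = A e^{x} + B \cos{\left(y \right)} into the left-hand side.
Derivatives of the ansatz:
  u_xx = A e^{x}
  u_y = - B \sin{\left(y \right)}
Term by term:
  -2·u_xx = - 2 A e^{x}
  -u_y = B \sin{\left(y \right)}
So the left-hand side equals
  - 2 A e^{x} + B \sin{\left(y \right)}
This must equal f(x, y) = - 6 e^{x} + 2 \sin{\left(y \right)} identically.
Matching coefficients of the independent functions:
  [e^{x}]:  - 2 A = -6
  [\sin{\left(y \right)}]:  B = 2
Solving: A = 3, B = 2.
Check against the point condition:
  u(0, 0) = 5  ⟹  A + B = 5  ✓
Hence u(x, y) = 3 e^{x} + 2 \cos{\left(y \right)}.

Answer: u(x, y) = 3 e^{x} + 2 \cos{\left(y \right)}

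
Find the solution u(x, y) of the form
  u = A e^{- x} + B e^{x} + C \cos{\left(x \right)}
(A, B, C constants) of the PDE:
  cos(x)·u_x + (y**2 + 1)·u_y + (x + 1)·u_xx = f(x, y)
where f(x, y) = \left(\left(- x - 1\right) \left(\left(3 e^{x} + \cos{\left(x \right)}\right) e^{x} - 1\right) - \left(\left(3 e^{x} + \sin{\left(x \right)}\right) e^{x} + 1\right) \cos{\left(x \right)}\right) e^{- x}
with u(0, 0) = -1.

Substitute the ansatz u = A e^{- x} + B e^{x} + C \cos{\left(x \right)} into the left-hand side.
Derivatives of the ansatz:
  u_x = - A e^{- x} + B e^{x} - C \sin{\left(x \right)}
  u_y = 0
  u_xx = A e^{- x} + B e^{x} - C \cos{\left(x \right)}
Term by term:
  cos(x)·u_x = - A e^{- x} \cos{\left(x \right)} + B e^{x} \cos{\left(x \right)} - C \sin{\left(x \right)} \cos{\left(x \right)}
  (y**2 + 1)·u_y = 0
  (x + 1)·u_xx = A x e^{- x} + A e^{- x} + B x e^{x} + B e^{x} - C x \cos{\left(x \right)} - C \cos{\left(x \right)}
So the left-hand side equals
  A x e^{- x} - A e^{- x} \cos{\left(x \right)} + A e^{- x} + B x e^{x} + B e^{x} \cos{\left(x \right)} + B e^{x} - C x \cos{\left(x \right)} - C \sin{\left(x \right)} \cos{\left(x \right)} - C \cos{\left(x \right)}
This must equal f(x, y) identically; expanded, f = - 3 x e^{x} - x \cos{\left(x \right)} + x e^{- x} - 3 e^{x} \cos{\left(x \right)} - 3 e^{x} - \sin{\left(x \right)} \cos{\left(x \right)} - \cos{\left(x \right)} - e^{- x} \cos{\left(x \right)} + e^{- x}.
Matching coefficients of the independent functions:
  [x e^{- x}, e^{- x}]:  A = 1
  [x e^{x}, e^{x} \cos{\left(x \right)}, e^{x}]:  B = -3
  [x \cos{\left(x \right)}, \sin{\left(x \right)} \cos{\left(x \right)}, \cos{\left(x \right)}]:  - C = -1
  [e^{- x} \cos{\left(x \right)}]:  - A = -1
Solving: A = 1, B = -3, C = 1.
Check against the point condition:
  u(0, 0) = -1  ⟹  A + B + C = -1  ✓
Hence u(x, y) = - 3 e^{x} + \cos{\left(x \right)} + e^{- x}.

Answer: u(x, y) = - 3 e^{x} + \cos{\left(x \right)} + e^{- x}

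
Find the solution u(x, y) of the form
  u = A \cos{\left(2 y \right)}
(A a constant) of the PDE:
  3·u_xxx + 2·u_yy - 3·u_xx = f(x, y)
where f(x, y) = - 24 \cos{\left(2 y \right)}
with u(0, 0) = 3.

Substitute the ansatz u = A \cos{\left(2 y \right)} into the left-hand side.
Derivatives of the ansatz:
  u_xxx = 0
  u_yy = - 4 A \cos{\left(2 y \right)}
  u_xx = 0
Term by term:
  3·u_xxx = 0
  2·u_yy = - 8 A \cos{\left(2 y \right)}
  -3·u_xx = 0
So the left-hand side equals
  - 8 A \cos{\left(2 y \right)}
This must equal f(x, y) = - 24 \cos{\left(2 y \right)} identically.
Matching coefficients of the independent functions:
  [\cos{\left(2 y \right)}]:  - 8 A = -24
Solving: A = 3.
Check against the point condition:
  u(0, 0) = 3  ⟹  A = 3  ✓
Hence u(x, y) = 3 \cos{\left(2 y \right)}.

Answer: u(x, y) = 3 \cos{\left(2 y \right)}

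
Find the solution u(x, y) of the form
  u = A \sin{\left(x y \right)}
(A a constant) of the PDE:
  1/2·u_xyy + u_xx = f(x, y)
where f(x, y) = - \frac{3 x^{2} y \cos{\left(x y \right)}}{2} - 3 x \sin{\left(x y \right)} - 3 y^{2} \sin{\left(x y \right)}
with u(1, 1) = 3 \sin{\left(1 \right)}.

Answer: u(x, y) = 3 \sin{\left(x y \right)}

Derivation:
Substitute the ansatz u = A \sin{\left(x y \right)} into the left-hand side.
Derivatives of the ansatz:
  u_xyy = - A x^{2} y \cos{\left(x y \right)} - 2 A x \sin{\left(x y \right)}
  u_xx = - A y^{2} \sin{\left(x y \right)}
Term by term:
  1/2·u_xyy = - \frac{A x^{2} y \cos{\left(x y \right)}}{2} - A x \sin{\left(x y \right)}
  u_xx = - A y^{2} \sin{\left(x y \right)}
So the left-hand side equals
  - \frac{A x^{2} y \cos{\left(x y \right)}}{2} - A x \sin{\left(x y \right)} - A y^{2} \sin{\left(x y \right)}
This must equal f(x, y) = - \frac{3 x^{2} y \cos{\left(x y \right)}}{2} - 3 x \sin{\left(x y \right)} - 3 y^{2} \sin{\left(x y \right)} identically.
Matching coefficients of the independent functions:
  [x \sin{\left(x y \right)}, y^{2} \sin{\left(x y \right)}]:  - A = -3
  [x^{2} y \cos{\left(x y \right)}]:  - \frac{A}{2} = - \frac{3}{2}
Solving: A = 3.
Check against the point condition:
  u(1, 1) = 3 \sin{\left(1 \right)}  ⟹  A \sin{\left(1 \right)} = 3 \sin{\left(1 \right)}  ✓
Hence u(x, y) = 3 \sin{\left(x y \right)}.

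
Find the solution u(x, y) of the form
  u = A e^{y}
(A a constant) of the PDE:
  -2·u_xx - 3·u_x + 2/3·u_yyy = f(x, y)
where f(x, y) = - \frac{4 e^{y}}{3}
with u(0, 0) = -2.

Answer: u(x, y) = - 2 e^{y}

Derivation:
Substitute the ansatz u = A e^{y} into the left-hand side.
Derivatives of the ansatz:
  u_xx = 0
  u_x = 0
  u_yyy = A e^{y}
Term by term:
  -2·u_xx = 0
  -3·u_x = 0
  2/3·u_yyy = \frac{2 A e^{y}}{3}
So the left-hand side equals
  \frac{2 A e^{y}}{3}
This must equal f(x, y) = - \frac{4 e^{y}}{3} identically.
Matching coefficients of the independent functions:
  [e^{y}]:  \frac{2 A}{3} = - \frac{4}{3}
Solving: A = -2.
Check against the point condition:
  u(0, 0) = -2  ⟹  A = -2  ✓
Hence u(x, y) = - 2 e^{y}.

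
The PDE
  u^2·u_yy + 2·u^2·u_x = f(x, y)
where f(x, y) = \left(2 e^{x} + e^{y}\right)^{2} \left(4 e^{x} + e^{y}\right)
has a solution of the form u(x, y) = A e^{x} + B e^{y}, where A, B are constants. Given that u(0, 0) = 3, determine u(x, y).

Answer: u(x, y) = 2 e^{x} + e^{y}

Derivation:
Substitute the ansatz u = A e^{x} + B e^{y} into the left-hand side.
Derivatives of the ansatz:
  u_yy = B e^{y}
  u_x = A e^{x}
Term by term:
  u^2·u_yy = A^{2} B e^{2 x} e^{y} + 2 A B^{2} e^{x} e^{2 y} + B^{3} e^{3 y}
  2·u^2·u_x = 2 A^{3} e^{3 x} + 4 A^{2} B e^{2 x} e^{y} + 2 A B^{2} e^{x} e^{2 y}
So the left-hand side equals
  2 A^{3} e^{3 x} + 5 A^{2} B e^{2 x} e^{y} + 4 A B^{2} e^{x} e^{2 y} + B^{3} e^{3 y}
This must equal f(x, y) identically; expanded, f = 16 e^{3 x} + 20 e^{2 x} e^{y} + 8 e^{x} e^{2 y} + e^{3 y}.
Matching coefficients of the independent functions:
  [e^{x} e^{2 y}]:  4 A B^{2} = 8
  [e^{2 x} e^{y}]:  5 A^{2} B = 20
  [e^{3 x}]:  2 A^{3} = 16
  [e^{3 y}]:  B^{3} = 1
Solving: A = 2, B = 1.
Check against the point condition:
  u(0, 0) = 3  ⟹  A + B = 3  ✓
Hence u(x, y) = 2 e^{x} + e^{y}.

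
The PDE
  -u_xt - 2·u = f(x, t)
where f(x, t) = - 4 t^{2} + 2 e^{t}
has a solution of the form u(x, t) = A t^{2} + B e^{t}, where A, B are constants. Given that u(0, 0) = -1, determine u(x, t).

Substitute the ansatz u = A t^{2} + B e^{t} into the left-hand side.
Derivatives of the ansatz:
  u_xt = 0
Term by term:
  -u_xt = 0
  -2·u = - 2 A t^{2} - 2 B e^{t}
So the left-hand side equals
  - 2 A t^{2} - 2 B e^{t}
This must equal f(x, t) = - 4 t^{2} + 2 e^{t} identically.
Matching coefficients of the independent functions:
  [t^{2}]:  - 2 A = -4
  [e^{t}]:  - 2 B = 2
Solving: A = 2, B = -1.
Check against the point condition:
  u(0, 0) = -1  ⟹  B = -1  ✓
Hence u(x, t) = 2 t^{2} - e^{t}.

Answer: u(x, t) = 2 t^{2} - e^{t}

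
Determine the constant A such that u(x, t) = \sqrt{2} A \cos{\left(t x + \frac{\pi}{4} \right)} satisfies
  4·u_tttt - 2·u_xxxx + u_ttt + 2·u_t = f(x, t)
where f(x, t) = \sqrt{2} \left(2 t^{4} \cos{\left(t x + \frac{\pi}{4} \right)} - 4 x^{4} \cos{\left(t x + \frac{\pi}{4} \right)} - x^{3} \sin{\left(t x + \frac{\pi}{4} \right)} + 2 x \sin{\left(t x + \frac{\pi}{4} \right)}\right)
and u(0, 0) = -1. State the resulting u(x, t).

Substitute the ansatz u = \sqrt{2} A \cos{\left(t x + \frac{\pi}{4} \right)} into the left-hand side.
Derivatives of the ansatz:
  u_tttt = \sqrt{2} A x^{4} \cos{\left(t x + \frac{\pi}{4} \right)}
  u_xxxx = \sqrt{2} A t^{4} \cos{\left(t x + \frac{\pi}{4} \right)}
  u_ttt = \sqrt{2} A x^{3} \sin{\left(t x + \frac{\pi}{4} \right)}
  u_t = - \sqrt{2} A x \sin{\left(t x + \frac{\pi}{4} \right)}
Term by term:
  4·u_tttt = 4 \sqrt{2} A x^{4} \cos{\left(t x + \frac{\pi}{4} \right)}
  -2·u_xxxx = - 2 \sqrt{2} A t^{4} \cos{\left(t x + \frac{\pi}{4} \right)}
  u_ttt = \sqrt{2} A x^{3} \sin{\left(t x + \frac{\pi}{4} \right)}
  2·u_t = - 2 \sqrt{2} A x \sin{\left(t x + \frac{\pi}{4} \right)}
So the left-hand side equals
  - 2 \sqrt{2} A t^{4} \cos{\left(t x + \frac{\pi}{4} \right)} + 4 \sqrt{2} A x^{4} \cos{\left(t x + \frac{\pi}{4} \right)} + \sqrt{2} A x^{3} \sin{\left(t x + \frac{\pi}{4} \right)} - 2 \sqrt{2} A x \sin{\left(t x + \frac{\pi}{4} \right)}
This must equal f(x, t) identically; expanded, f = 2 \sqrt{2} t^{4} \cos{\left(t x + \frac{\pi}{4} \right)} - 4 \sqrt{2} x^{4} \cos{\left(t x + \frac{\pi}{4} \right)} - \sqrt{2} x^{3} \sin{\left(t x + \frac{\pi}{4} \right)} + 2 \sqrt{2} x \sin{\left(t x + \frac{\pi}{4} \right)}.
Matching coefficients of the independent functions:
  [\sqrt{2} t^{4} \cos{\left(t x + \frac{\pi}{4} \right)}, \sqrt{2} x \sin{\left(t x + \frac{\pi}{4} \right)}]:  - 2 A = 2
  [\sqrt{2} x^{3} \sin{\left(t x + \frac{\pi}{4} \right)}]:  A = -1
  [\sqrt{2} x^{4} \cos{\left(t x + \frac{\pi}{4} \right)}]:  4 A = -4
Solving: A = -1.
Check against the point condition:
  u(0, 0) = -1  ⟹  A = -1  ✓
Hence u(x, t) = - \sqrt{2} \cos{\left(t x + \frac{\pi}{4} \right)}.

Answer: u(x, t) = - \sqrt{2} \cos{\left(t x + \frac{\pi}{4} \right)}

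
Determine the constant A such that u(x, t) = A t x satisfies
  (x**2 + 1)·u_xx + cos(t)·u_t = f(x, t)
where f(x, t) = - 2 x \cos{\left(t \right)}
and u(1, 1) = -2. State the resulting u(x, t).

Substitute the ansatz u = A t x into the left-hand side.
Derivatives of the ansatz:
  u_xx = 0
  u_t = A x
Term by term:
  (x**2 + 1)·u_xx = 0
  cos(t)·u_t = A x \cos{\left(t \right)}
So the left-hand side equals
  A x \cos{\left(t \right)}
This must equal f(x, t) = - 2 x \cos{\left(t \right)} identically.
Matching coefficients of the independent functions:
  [x \cos{\left(t \right)}]:  A = -2
Solving: A = -2.
Check against the point condition:
  u(1, 1) = -2  ⟹  A = -2  ✓
Hence u(x, t) = - 2 t x.

Answer: u(x, t) = - 2 t x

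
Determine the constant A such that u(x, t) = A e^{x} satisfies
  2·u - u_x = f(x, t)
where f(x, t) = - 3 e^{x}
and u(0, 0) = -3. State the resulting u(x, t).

Answer: u(x, t) = - 3 e^{x}

Derivation:
Substitute the ansatz u = A e^{x} into the left-hand side.
Derivatives of the ansatz:
  u_x = A e^{x}
Term by term:
  2·u = 2 A e^{x}
  -u_x = - A e^{x}
So the left-hand side equals
  A e^{x}
This must equal f(x, t) = - 3 e^{x} identically.
Matching coefficients of the independent functions:
  [e^{x}]:  A = -3
Solving: A = -3.
Check against the point condition:
  u(0, 0) = -3  ⟹  A = -3  ✓
Hence u(x, t) = - 3 e^{x}.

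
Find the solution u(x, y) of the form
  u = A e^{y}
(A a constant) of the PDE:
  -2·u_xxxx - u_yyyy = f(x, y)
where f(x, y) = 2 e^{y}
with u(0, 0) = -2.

Answer: u(x, y) = - 2 e^{y}

Derivation:
Substitute the ansatz u = A e^{y} into the left-hand side.
Derivatives of the ansatz:
  u_xxxx = 0
  u_yyyy = A e^{y}
Term by term:
  -2·u_xxxx = 0
  -u_yyyy = - A e^{y}
So the left-hand side equals
  - A e^{y}
This must equal f(x, y) = 2 e^{y} identically.
Matching coefficients of the independent functions:
  [e^{y}]:  - A = 2
Solving: A = -2.
Check against the point condition:
  u(0, 0) = -2  ⟹  A = -2  ✓
Hence u(x, y) = - 2 e^{y}.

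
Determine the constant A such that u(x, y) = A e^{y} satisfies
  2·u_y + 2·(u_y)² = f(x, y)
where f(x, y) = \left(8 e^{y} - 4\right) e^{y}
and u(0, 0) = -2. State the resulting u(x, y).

Substitute the ansatz u = A e^{y} into the left-hand side.
Derivatives of the ansatz:
  u_y = A e^{y}
Term by term:
  2·u_y = 2 A e^{y}
  2·(u_y)² = 2 A^{2} e^{2 y}
So the left-hand side equals
  2 A^{2} e^{2 y} + 2 A e^{y}
This must equal f(x, y) = \left(8 e^{y} - 4\right) e^{y} identically.
Matching coefficients of the independent functions:
  [e^{y}]:  2 A = -4
  [e^{2 y}]:  2 A^{2} = 8
Solving: A = -2.
Check against the point condition:
  u(0, 0) = -2  ⟹  A = -2  ✓
Hence u(x, y) = - 2 e^{y}.

Answer: u(x, y) = - 2 e^{y}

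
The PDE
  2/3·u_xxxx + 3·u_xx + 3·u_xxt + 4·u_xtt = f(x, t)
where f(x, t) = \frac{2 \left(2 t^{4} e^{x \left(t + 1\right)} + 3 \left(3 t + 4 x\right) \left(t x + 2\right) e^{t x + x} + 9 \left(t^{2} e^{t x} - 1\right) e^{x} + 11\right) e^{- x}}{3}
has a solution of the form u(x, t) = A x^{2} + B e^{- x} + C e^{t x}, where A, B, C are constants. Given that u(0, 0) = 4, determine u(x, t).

Substitute the ansatz u = A x^{2} + B e^{- x} + C e^{t x} into the left-hand side.
Derivatives of the ansatz:
  u_xxxx = B e^{- x} + C t^{4} e^{t x}
  u_xx = 2 A + B e^{- x} + C t^{2} e^{t x}
  u_xxt = C t^{2} x e^{t x} + 2 C t e^{t x}
  u_xtt = C t x^{2} e^{t x} + 2 C x e^{t x}
Term by term:
  2/3·u_xxxx = \frac{2 B e^{- x}}{3} + \frac{2 C t^{4} e^{t x}}{3}
  3·u_xx = 6 A + 3 B e^{- x} + 3 C t^{2} e^{t x}
  3·u_xxt = 3 C t^{2} x e^{t x} + 6 C t e^{t x}
  4·u_xtt = 4 C t x^{2} e^{t x} + 8 C x e^{t x}
So the left-hand side equals
  6 A + \frac{11 B e^{- x}}{3} + \frac{2 C t^{4} e^{t x}}{3} + 3 C t^{2} x e^{t x} + 3 C t^{2} e^{t x} + 4 C t x^{2} e^{t x} + 6 C t e^{t x} + 8 C x e^{t x}
This must equal f(x, t) identically; expanded, f = \frac{4 t^{4} e^{t x}}{3} + 6 t^{2} x e^{t x} + 6 t^{2} e^{t x} + 8 t x^{2} e^{t x} + 12 t e^{t x} + 16 x e^{t x} - 6 + \frac{22 e^{- x}}{3}.
Matching coefficients of the independent functions:
  [constant term]:  6 A = -6
  [t e^{t x}]:  6 C = 12
  [t^{2} e^{t x}, t^{2} x e^{t x}]:  3 C = 6
  [t^{4} e^{t x}]:  \frac{2 C}{3} = \frac{4}{3}
  [x e^{t x}]:  8 C = 16
  [t x^{2} e^{t x}]:  4 C = 8
  [e^{- x}]:  \frac{11 B}{3} = \frac{22}{3}
Solving: A = -1, B = 2, C = 2.
Check against the point condition:
  u(0, 0) = 4  ⟹  B + C = 4  ✓
Hence u(x, t) = - x^{2} + 2 e^{t x} + 2 e^{- x}.

Answer: u(x, t) = - x^{2} + 2 e^{t x} + 2 e^{- x}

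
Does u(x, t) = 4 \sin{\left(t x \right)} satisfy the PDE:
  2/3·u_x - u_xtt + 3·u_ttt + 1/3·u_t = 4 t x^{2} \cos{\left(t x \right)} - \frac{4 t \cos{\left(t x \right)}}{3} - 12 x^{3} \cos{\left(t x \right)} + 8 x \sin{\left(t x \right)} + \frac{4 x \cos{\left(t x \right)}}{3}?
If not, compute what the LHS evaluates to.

Evaluate each term of the left-hand side for u = 4 \sin{\left(t x \right)}.
Derivatives:
  u_x = 4 t \cos{\left(t x \right)}
  u_xtt = - 4 t x^{2} \cos{\left(t x \right)} - 8 x \sin{\left(t x \right)}
  u_ttt = - 4 x^{3} \cos{\left(t x \right)}
  u_t = 4 x \cos{\left(t x \right)}
Terms:
  2/3·u_x = \frac{8 t \cos{\left(t x \right)}}{3}
  -u_xtt = 4 x \left(t x \cos{\left(t x \right)} + 2 \sin{\left(t x \right)}\right)
  3·u_ttt = - 12 x^{3} \cos{\left(t x \right)}
  1/3·u_t = \frac{4 x \cos{\left(t x \right)}}{3}
Sum: LHS = \frac{8 t \cos{\left(t x \right)}}{3} - 12 x^{3} \cos{\left(t x \right)} + 4 x \left(t x \cos{\left(t x \right)} + 2 \sin{\left(t x \right)}\right) + \frac{4 x \cos{\left(t x \right)}}{3}
Given right-hand side: 4 t x^{2} \cos{\left(t x \right)} - \frac{4 t \cos{\left(t x \right)}}{3} - 12 x^{3} \cos{\left(t x \right)} + 8 x \sin{\left(t x \right)} + \frac{4 x \cos{\left(t x \right)}}{3}. Difference LHS − RHS = 4 t \cos{\left(t x \right)} ≠ 0, so u is not a solution.

Answer: No, the LHS evaluates to \frac{8 t \cos{\left(t x \right)}}{3} - 12 x^{3} \cos{\left(t x \right)} + 4 x \left(t x \cos{\left(t x \right)} + 2 \sin{\left(t x \right)}\right) + \frac{4 x \cos{\left(t x \right)}}{3}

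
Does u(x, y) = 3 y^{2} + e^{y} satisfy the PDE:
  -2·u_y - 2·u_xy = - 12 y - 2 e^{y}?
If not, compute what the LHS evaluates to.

Evaluate each term of the left-hand side for u = 3 y^{2} + e^{y}.
Derivatives:
  u_y = 6 y + e^{y}
  u_xy = 0
Terms:
  -2·u_y = - 12 y - 2 e^{y}
  -2·u_xy = 0
Sum: LHS = - 12 y - 2 e^{y}
This is exactly the given right-hand side, so u is a solution.

Answer: Yes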